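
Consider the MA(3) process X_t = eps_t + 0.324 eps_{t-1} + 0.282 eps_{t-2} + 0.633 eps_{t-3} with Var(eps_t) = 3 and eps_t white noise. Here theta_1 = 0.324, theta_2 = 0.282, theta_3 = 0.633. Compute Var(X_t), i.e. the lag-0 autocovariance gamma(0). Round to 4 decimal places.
\gamma(0) = 4.7556

For an MA(q) process X_t = eps_t + sum_i theta_i eps_{t-i} with
Var(eps_t) = sigma^2, the variance is
  gamma(0) = sigma^2 * (1 + sum_i theta_i^2).
  sum_i theta_i^2 = (0.324)^2 + (0.282)^2 + (0.633)^2 = 0.104976 + 0.079524 + 0.400689 = 0.585189.
  gamma(0) = 3 * (1 + 0.585189) = 3 * 1.585189 = 4.755567, which rounds to 4.7556.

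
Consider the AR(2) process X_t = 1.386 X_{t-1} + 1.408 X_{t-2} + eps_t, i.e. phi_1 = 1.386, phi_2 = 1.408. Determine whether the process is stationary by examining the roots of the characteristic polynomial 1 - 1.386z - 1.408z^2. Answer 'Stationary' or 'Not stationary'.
\text{Not stationary}

The AR(p) characteristic polynomial is P(z) = 1 - 1.386z - 1.408z^2.
Stationarity requires all roots to lie outside the unit circle, i.e. |z| > 1 for every root.
Set 1 + (-1.386) z + (-1.408) z^2 = 0, i.e. a z^2 + b z + c = 0 with a = -1.408, b = -1.386, c = 1.
Discriminant D = b^2 - 4ac = (-1.386)^2 - 4*(-1.408)*1 = 1.920996 - (-5.632) = 7.552996.
D >= 0, so the roots are real: z = (-b +/- sqrt(D)) / (2a) = (1.386 +/- 2.748271) / (-2.816).
  z_1 = (1.386 + 2.748271) / (-2.816) = -1.4681,   |z_1| = 1.4681.
  z_2 = (1.386 - 2.748271) / (-2.816) = 0.4838,   |z_2| = 0.4838.
Moduli of all roots: 1.4681, 0.4838.
All moduli strictly greater than 1? No.
Verdict: Not stationary.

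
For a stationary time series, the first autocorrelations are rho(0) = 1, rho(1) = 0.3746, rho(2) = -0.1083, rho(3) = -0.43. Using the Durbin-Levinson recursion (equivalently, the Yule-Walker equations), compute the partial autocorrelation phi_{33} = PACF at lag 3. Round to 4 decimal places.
\phi_{33} = -0.3419

The PACF at lag k is phi_{kk}, the last component of the solution
to the Yule-Walker system G_k phi = r_k where
  (G_k)_{ij} = rho(|i - j|), (r_k)_i = rho(i), i,j = 1..k.
Equivalently, Durbin-Levinson gives phi_{kk} iteratively:
  phi_{11} = rho(1)
  phi_{kk} = [rho(k) - sum_{j=1..k-1} phi_{k-1,j} rho(k-j)]
            / [1 - sum_{j=1..k-1} phi_{k-1,j} rho(j)],
  phi_{k,j} = phi_{k-1,j} - phi_{kk} phi_{k-1,k-j},  j = 1..k-1.
Step k = 1:
  phi_11 = rho(1) = 0.3746.
Step k = 2:
  phi_22 = [rho(2) - phi_11 rho(1)] / [1 - phi_11 rho(1)] = [-0.1083 - (0.3746)(0.3746)] / [1 - (0.3746)(0.3746)]
         = -0.24862516 / 0.85967484 = -0.289208.
  Update: phi_21 = phi_11 - phi_22 phi_11 = 0.3746 - (-0.289208)(0.3746) = 0.482937.
Step k = 3:
  phi_33 = [rho(3) - phi_21 rho(2) - phi_22 rho(1)] / [1 - phi_21 rho(1) - phi_22 rho(2)]
    numerator   = -0.43 - (0.482937)(-0.1083) - (-0.289208)(0.3746) = -0.26936042
    denominator = 1 - (0.482937)(0.3746) - (-0.289208)(-0.1083) = 0.78777036
  phi_33 = -0.26936042 / 0.78777036 = -0.3419.
Therefore phi_{33} = -0.3419.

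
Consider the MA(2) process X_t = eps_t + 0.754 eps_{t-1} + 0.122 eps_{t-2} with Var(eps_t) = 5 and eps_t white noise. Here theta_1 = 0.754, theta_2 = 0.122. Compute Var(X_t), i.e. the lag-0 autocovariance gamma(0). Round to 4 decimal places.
\gamma(0) = 7.9170

For an MA(q) process X_t = eps_t + sum_i theta_i eps_{t-i} with
Var(eps_t) = sigma^2, the variance is
  gamma(0) = sigma^2 * (1 + sum_i theta_i^2).
  sum_i theta_i^2 = (0.754)^2 + (0.122)^2 = 0.568516 + 0.014884 = 0.5834.
  gamma(0) = 5 * (1 + 0.5834) = 5 * 1.5834 = 7.917, which rounds to 7.9170.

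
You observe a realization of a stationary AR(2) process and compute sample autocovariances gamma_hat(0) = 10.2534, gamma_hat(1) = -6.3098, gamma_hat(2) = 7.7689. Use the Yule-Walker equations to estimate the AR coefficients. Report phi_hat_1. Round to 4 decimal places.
\hat\phi_{1} = -0.2400

The Yule-Walker equations for an AR(p) process read, in matrix form,
  Gamma_p phi = r_p,   with   (Gamma_p)_{ij} = gamma(|i - j|),
                       (r_p)_i = gamma(i),   i,j = 1..p.
Substitute the sample gammas (Toeplitz matrix and right-hand side of size 2):
  Gamma_p = [[10.2534, -6.3098], [-6.3098, 10.2534]]
  r_p     = [-6.3098, 7.7689]
Written out:
  10.2534 phi_1 - 6.3098 phi_2 = -6.3098
  -6.3098 phi_1 + 10.2534 phi_2 = 7.7689
Solve by Cramer's rule:
  det = gamma(0)^2 - gamma(1)^2 = (10.2534)^2 - (-6.3098)^2 = 105.13221156 - 39.81357604 = 65.31863552
  phi_hat_1 = [gamma(1) gamma(0) - gamma(1) gamma(2)] / det = [(-6.3098)(10.2534) - (-6.3098)(7.7689)] / 65.31863552 = -15.6766981 / 65.31863552 = -0.24
  phi_hat_2 = [gamma(0) gamma(2) - gamma(1)^2] / det = [(10.2534)(7.7689) - (-6.3098)^2] / 65.31863552 = 39.84406322 / 65.31863552 = 0.61
So phi_hat = [-0.2400, 0.6100].
Therefore phi_hat_1 = -0.2400.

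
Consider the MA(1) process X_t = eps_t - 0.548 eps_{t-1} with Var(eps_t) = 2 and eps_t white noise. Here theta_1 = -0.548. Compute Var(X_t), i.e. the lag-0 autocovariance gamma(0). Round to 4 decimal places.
\gamma(0) = 2.6006

For an MA(q) process X_t = eps_t + sum_i theta_i eps_{t-i} with
Var(eps_t) = sigma^2, the variance is
  gamma(0) = sigma^2 * (1 + sum_i theta_i^2).
  sum_i theta_i^2 = (-0.548)^2 = 0.300304.
  gamma(0) = 2 * (1 + 0.300304) = 2 * 1.300304 = 2.600608, which rounds to 2.6006.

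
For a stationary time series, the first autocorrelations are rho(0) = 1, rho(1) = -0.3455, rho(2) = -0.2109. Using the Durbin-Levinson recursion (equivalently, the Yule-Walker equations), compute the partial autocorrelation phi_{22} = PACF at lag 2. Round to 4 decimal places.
\phi_{22} = -0.3750

The PACF at lag k is phi_{kk}, the last component of the solution
to the Yule-Walker system G_k phi = r_k where
  (G_k)_{ij} = rho(|i - j|), (r_k)_i = rho(i), i,j = 1..k.
Equivalently, Durbin-Levinson gives phi_{kk} iteratively:
  phi_{11} = rho(1)
  phi_{kk} = [rho(k) - sum_{j=1..k-1} phi_{k-1,j} rho(k-j)]
            / [1 - sum_{j=1..k-1} phi_{k-1,j} rho(j)],
  phi_{k,j} = phi_{k-1,j} - phi_{kk} phi_{k-1,k-j},  j = 1..k-1.
Step k = 1:
  phi_11 = rho(1) = -0.3455.
Step k = 2:
  phi_22 = [rho(2) - phi_11 rho(1)] / [1 - phi_11 rho(1)] = [-0.2109 - (-0.3455)(-0.3455)] / [1 - (-0.3455)(-0.3455)]
         = -0.33027025 / 0.88062975 = -0.375.
Therefore phi_{22} = -0.3750.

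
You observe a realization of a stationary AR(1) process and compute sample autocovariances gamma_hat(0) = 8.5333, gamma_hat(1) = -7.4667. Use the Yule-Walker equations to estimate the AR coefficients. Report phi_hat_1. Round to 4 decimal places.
\hat\phi_{1} = -0.8750

The Yule-Walker equations for an AR(p) process read, in matrix form,
  Gamma_p phi = r_p,   with   (Gamma_p)_{ij} = gamma(|i - j|),
                       (r_p)_i = gamma(i),   i,j = 1..p.
Substitute the sample gammas (Toeplitz matrix and right-hand side of size 1):
  Gamma_p = [[8.5333]]
  r_p     = [-7.4667]
With p = 1 this is the single equation gamma(0) phi_1 = gamma(1):
  phi_hat_1 = gamma(1) / gamma(0) = -7.4667 / 8.5333 = -0.8750.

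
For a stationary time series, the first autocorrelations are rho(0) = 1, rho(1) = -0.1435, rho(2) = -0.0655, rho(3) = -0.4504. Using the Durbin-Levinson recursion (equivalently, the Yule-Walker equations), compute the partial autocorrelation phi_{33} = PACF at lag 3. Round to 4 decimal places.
\phi_{33} = -0.4870

The PACF at lag k is phi_{kk}, the last component of the solution
to the Yule-Walker system G_k phi = r_k where
  (G_k)_{ij} = rho(|i - j|), (r_k)_i = rho(i), i,j = 1..k.
Equivalently, Durbin-Levinson gives phi_{kk} iteratively:
  phi_{11} = rho(1)
  phi_{kk} = [rho(k) - sum_{j=1..k-1} phi_{k-1,j} rho(k-j)]
            / [1 - sum_{j=1..k-1} phi_{k-1,j} rho(j)],
  phi_{k,j} = phi_{k-1,j} - phi_{kk} phi_{k-1,k-j},  j = 1..k-1.
Step k = 1:
  phi_11 = rho(1) = -0.1435.
Step k = 2:
  phi_22 = [rho(2) - phi_11 rho(1)] / [1 - phi_11 rho(1)] = [-0.0655 - (-0.1435)(-0.1435)] / [1 - (-0.1435)(-0.1435)]
         = -0.08609225 / 0.97940775 = -0.087902.
  Update: phi_21 = phi_11 - phi_22 phi_11 = -0.1435 - (-0.087902)(-0.1435) = -0.156114.
Step k = 3:
  phi_33 = [rho(3) - phi_21 rho(2) - phi_22 rho(1)] / [1 - phi_21 rho(1) - phi_22 rho(2)]
    numerator   = -0.4504 - (-0.156114)(-0.0655) - (-0.087902)(-0.1435) = -0.47323945
    denominator = 1 - (-0.156114)(-0.1435) - (-0.087902)(-0.0655) = 0.97184004
  phi_33 = -0.47323945 / 0.97184004 = -0.487.
Therefore phi_{33} = -0.4870.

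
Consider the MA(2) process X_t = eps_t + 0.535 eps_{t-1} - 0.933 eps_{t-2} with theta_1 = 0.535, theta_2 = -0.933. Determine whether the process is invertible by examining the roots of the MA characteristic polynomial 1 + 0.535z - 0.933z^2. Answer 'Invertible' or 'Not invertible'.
\text{Not invertible}

The MA(q) characteristic polynomial is P(z) = 1 + 0.535z - 0.933z^2.
Invertibility requires all roots to lie outside the unit circle, i.e. |z| > 1 for every root.
Set 1 + (0.535) z + (-0.933) z^2 = 0, i.e. a z^2 + b z + c = 0 with a = -0.933, b = 0.535, c = 1.
Discriminant D = b^2 - 4ac = (0.535)^2 - 4*(-0.933)*1 = 0.286225 - (-3.732) = 4.018225.
D >= 0, so the roots are real: z = (-b +/- sqrt(D)) / (2a) = (-0.535 +/- 2.004551) / (-1.866).
  z_1 = (-0.535 + 2.004551) / (-1.866) = -0.7875,   |z_1| = 0.7875.
  z_2 = (-0.535 - 2.004551) / (-1.866) = 1.361,   |z_2| = 1.361.
Moduli of all roots: 0.7875, 1.3610.
All moduli strictly greater than 1? No.
Verdict: Not invertible.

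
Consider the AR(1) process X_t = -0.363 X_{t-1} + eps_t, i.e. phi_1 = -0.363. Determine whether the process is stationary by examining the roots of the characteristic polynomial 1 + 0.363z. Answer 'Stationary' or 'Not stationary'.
\text{Stationary}

The AR(p) characteristic polynomial is P(z) = 1 + 0.363z.
Stationarity requires all roots to lie outside the unit circle, i.e. |z| > 1 for every root.
This is linear in z: 1 + (0.363) z = 0  =>  z = -1/(0.363) = -2.754821,  |z| = 2.754821.
Moduli of all roots: 2.7548.
All moduli strictly greater than 1? Yes.
Verdict: Stationary.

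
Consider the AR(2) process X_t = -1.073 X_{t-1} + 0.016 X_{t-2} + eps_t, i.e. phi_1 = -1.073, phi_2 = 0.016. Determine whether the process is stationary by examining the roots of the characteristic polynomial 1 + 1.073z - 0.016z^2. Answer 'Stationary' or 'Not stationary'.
\text{Not stationary}

The AR(p) characteristic polynomial is P(z) = 1 + 1.073z - 0.016z^2.
Stationarity requires all roots to lie outside the unit circle, i.e. |z| > 1 for every root.
Set 1 + (1.073) z + (-0.016) z^2 = 0, i.e. a z^2 + b z + c = 0 with a = -0.016, b = 1.073, c = 1.
Discriminant D = b^2 - 4ac = (1.073)^2 - 4*(-0.016)*1 = 1.151329 - (-0.064) = 1.215329.
D >= 0, so the roots are real: z = (-b +/- sqrt(D)) / (2a) = (-1.073 +/- 1.10242) / (-0.032).
  z_1 = (-1.073 + 1.10242) / (-0.032) = -0.9194,   |z_1| = 0.9194.
  z_2 = (-1.073 - 1.10242) / (-0.032) = 67.9819,   |z_2| = 67.9819.
Moduli of all roots: 0.9194, 67.9819.
All moduli strictly greater than 1? No.
Verdict: Not stationary.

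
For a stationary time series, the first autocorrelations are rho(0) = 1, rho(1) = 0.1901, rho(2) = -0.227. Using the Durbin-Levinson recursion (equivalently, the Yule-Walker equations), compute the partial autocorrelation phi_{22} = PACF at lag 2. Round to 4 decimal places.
\phi_{22} = -0.2730

The PACF at lag k is phi_{kk}, the last component of the solution
to the Yule-Walker system G_k phi = r_k where
  (G_k)_{ij} = rho(|i - j|), (r_k)_i = rho(i), i,j = 1..k.
Equivalently, Durbin-Levinson gives phi_{kk} iteratively:
  phi_{11} = rho(1)
  phi_{kk} = [rho(k) - sum_{j=1..k-1} phi_{k-1,j} rho(k-j)]
            / [1 - sum_{j=1..k-1} phi_{k-1,j} rho(j)],
  phi_{k,j} = phi_{k-1,j} - phi_{kk} phi_{k-1,k-j},  j = 1..k-1.
Step k = 1:
  phi_11 = rho(1) = 0.1901.
Step k = 2:
  phi_22 = [rho(2) - phi_11 rho(1)] / [1 - phi_11 rho(1)] = [-0.227 - (0.1901)(0.1901)] / [1 - (0.1901)(0.1901)]
         = -0.26313801 / 0.96386199 = -0.273.
Therefore phi_{22} = -0.2730.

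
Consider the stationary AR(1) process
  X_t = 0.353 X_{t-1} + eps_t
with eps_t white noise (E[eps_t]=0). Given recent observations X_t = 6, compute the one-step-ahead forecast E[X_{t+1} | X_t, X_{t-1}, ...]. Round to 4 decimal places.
E[X_{t+1} \mid \mathcal F_t] = 2.1180

For an AR(p) model X_t = c + sum_i phi_i X_{t-i} + eps_t, the
one-step-ahead conditional mean is
  E[X_{t+1} | X_t, ...] = c + sum_i phi_i X_{t+1-i}.
Substitute known values:
  E[X_{t+1} | ...] = (0.353) * (6)
                   = 2.1180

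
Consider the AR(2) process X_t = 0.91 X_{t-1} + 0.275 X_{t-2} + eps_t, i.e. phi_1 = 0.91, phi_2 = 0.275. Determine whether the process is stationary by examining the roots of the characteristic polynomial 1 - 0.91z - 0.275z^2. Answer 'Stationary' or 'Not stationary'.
\text{Not stationary}

The AR(p) characteristic polynomial is P(z) = 1 - 0.91z - 0.275z^2.
Stationarity requires all roots to lie outside the unit circle, i.e. |z| > 1 for every root.
Set 1 + (-0.91) z + (-0.275) z^2 = 0, i.e. a z^2 + b z + c = 0 with a = -0.275, b = -0.91, c = 1.
Discriminant D = b^2 - 4ac = (-0.91)^2 - 4*(-0.275)*1 = 0.8281 - (-1.1) = 1.9281.
D >= 0, so the roots are real: z = (-b +/- sqrt(D)) / (2a) = (0.91 +/- 1.38856) / (-0.55).
  z_1 = (0.91 + 1.38856) / (-0.55) = -4.1792,   |z_1| = 4.1792.
  z_2 = (0.91 - 1.38856) / (-0.55) = 0.8701,   |z_2| = 0.8701.
Moduli of all roots: 4.1792, 0.8701.
All moduli strictly greater than 1? No.
Verdict: Not stationary.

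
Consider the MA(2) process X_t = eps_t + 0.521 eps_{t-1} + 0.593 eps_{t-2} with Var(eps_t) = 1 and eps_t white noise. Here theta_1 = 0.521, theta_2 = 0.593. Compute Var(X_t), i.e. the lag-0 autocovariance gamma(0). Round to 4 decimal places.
\gamma(0) = 1.6231

For an MA(q) process X_t = eps_t + sum_i theta_i eps_{t-i} with
Var(eps_t) = sigma^2, the variance is
  gamma(0) = sigma^2 * (1 + sum_i theta_i^2).
  sum_i theta_i^2 = (0.521)^2 + (0.593)^2 = 0.271441 + 0.351649 = 0.62309.
  gamma(0) = 1 * (1 + 0.62309) = 1 * 1.62309 = 1.62309, which rounds to 1.6231.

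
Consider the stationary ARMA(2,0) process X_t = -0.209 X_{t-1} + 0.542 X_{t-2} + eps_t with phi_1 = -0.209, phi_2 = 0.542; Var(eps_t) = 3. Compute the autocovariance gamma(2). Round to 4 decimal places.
\gamma(2) = 3.4196

Multiply the model equation by X_{t-k} and take expectations. With theta_0 = psi_0 = 1 and psi_j the MA(infinity) weights, this gives
  gamma(k) - sum_i phi_i gamma(k-i) = c_k,
  c_k = sigma^2 * sum_{j=k..q} theta_j psi_{j-k}   (c_k = 0 for k > q),
using gamma(-m) = gamma(m).
Pure AR (q = 0): c_0 = sigma^2 = 3, c_k = 0 for k >= 1.
Equations for k = 0, 1, 2 (AR order 2, c_2 = 0):
  (E0) gamma(0) = phi_1 gamma(1) + phi_2 gamma(2) + c_0
  (E1) gamma(1) = phi_1 gamma(0) + phi_2 gamma(1) + c_1
  (E2) gamma(2) = phi_1 gamma(1) + phi_2 gamma(0)
From (E1): gamma(1) = A gamma(0) + B with
  A = phi_1 / (1 - phi_2) = -0.209 / 0.458 = -0.456332,   B = c_1 / (1 - phi_2) = 0 / 0.458 = 0.
Insert (E2) into (E0): gamma(0) (1 - phi_2^2) = phi_1 (1 + phi_2) gamma(1) + c_0.
  phi_1 (1 + phi_2) = (-0.209)(1.542) = -0.322278,   1 - phi_2^2 = 0.706236.
Replace gamma(1) by A gamma(0) + B and collect gamma(0):
  gamma(0) [0.706236 - (-0.322278)(-0.456332)] = c_0 = 3
  gamma(0) * 0.55917 = 3
  gamma(0) = 3 / 0.55917 = 5.365092.
  gamma(1) = A gamma(0) = (-0.456332)(5.365092) = -2.448263.
  gamma(2) = phi_1 gamma(1) + phi_2 gamma(0) = (-0.209)(-2.448263) + (0.542)(5.365092) = 3.419567.
Therefore gamma(2) = 3.4196 (to 4 decimal places).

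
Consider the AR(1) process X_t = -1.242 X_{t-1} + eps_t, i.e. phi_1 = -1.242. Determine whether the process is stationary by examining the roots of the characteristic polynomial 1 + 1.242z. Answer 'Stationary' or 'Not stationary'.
\text{Not stationary}

The AR(p) characteristic polynomial is P(z) = 1 + 1.242z.
Stationarity requires all roots to lie outside the unit circle, i.e. |z| > 1 for every root.
This is linear in z: 1 + (1.242) z = 0  =>  z = -1/(1.242) = -0.805153,  |z| = 0.805153.
Moduli of all roots: 0.8052.
All moduli strictly greater than 1? No.
Verdict: Not stationary.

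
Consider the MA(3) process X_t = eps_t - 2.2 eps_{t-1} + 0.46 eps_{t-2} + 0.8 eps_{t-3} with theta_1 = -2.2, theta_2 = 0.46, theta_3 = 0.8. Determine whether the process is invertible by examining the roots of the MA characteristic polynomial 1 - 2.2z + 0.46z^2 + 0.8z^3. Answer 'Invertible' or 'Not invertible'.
\text{Not invertible}

The MA(q) characteristic polynomial is P(z) = 1 - 2.2z + 0.46z^2 + 0.8z^3.
Invertibility requires all roots to lie outside the unit circle, i.e. |z| > 1 for every root.
Degree 3: look for a simple real root z0 first, then factor out (1 - z/z0) and solve the remaining quadratic.
Testing z0 = 0.625: P(0.625) = 1 + (-2.2)(0.625) + (0.46)(0.625)^2 + (0.8)(0.625)^3
  = 1 + (-1.375) + (0.179688) + (0.195312) = 0.  So z_0 = 0.625 is a root, |z_0| = 0.625.
Divide out the factor (1 - 1.6 z) = (1 - z/z0) (since 1/z0 = 1.6):
  P(z) = (1 - 1.6 z)(1 + (-0.6) z + (-0.5) z^2)
  [check: z-coef -0.6 - (1.6) = -2.2; z^2-coef -0.5 - (1.6)(-0.6) = 0.46; z^3-coef -(1.6)(-0.5) = 0.8.]
Remaining roots from the quadratic factor 1 + (-0.6) z + (-0.5) z^2:
  Set 1 + (-0.6) z + (-0.5) z^2 = 0, i.e. a z^2 + b z + c = 0 with a = -0.5, b = -0.6, c = 1.
  Discriminant D = b^2 - 4ac = (-0.6)^2 - 4*(-0.5)*1 = 0.36 - (-2) = 2.36.
  D >= 0, so the roots are real: z = (-b +/- sqrt(D)) / (2a) = (0.6 +/- 1.536229) / (-1).
    z_1 = (0.6 + 1.536229) / (-1) = -2.1362,   |z_1| = 2.1362.
    z_2 = (0.6 - 1.536229) / (-1) = 0.9362,   |z_2| = 0.9362.
Moduli of all roots: 0.6250, 2.1362, 0.9362.
All moduli strictly greater than 1? No.
Verdict: Not invertible.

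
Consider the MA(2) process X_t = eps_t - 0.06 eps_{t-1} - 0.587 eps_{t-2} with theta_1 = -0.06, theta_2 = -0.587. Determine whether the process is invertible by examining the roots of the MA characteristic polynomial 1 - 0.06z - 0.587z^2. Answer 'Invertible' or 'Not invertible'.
\text{Invertible}

The MA(q) characteristic polynomial is P(z) = 1 - 0.06z - 0.587z^2.
Invertibility requires all roots to lie outside the unit circle, i.e. |z| > 1 for every root.
Set 1 + (-0.06) z + (-0.587) z^2 = 0, i.e. a z^2 + b z + c = 0 with a = -0.587, b = -0.06, c = 1.
Discriminant D = b^2 - 4ac = (-0.06)^2 - 4*(-0.587)*1 = 0.0036 - (-2.348) = 2.3516.
D >= 0, so the roots are real: z = (-b +/- sqrt(D)) / (2a) = (0.06 +/- 1.533493) / (-1.174).
  z_1 = (0.06 + 1.533493) / (-1.174) = -1.3573,   |z_1| = 1.3573.
  z_2 = (0.06 - 1.533493) / (-1.174) = 1.2551,   |z_2| = 1.2551.
Moduli of all roots: 1.3573, 1.2551.
All moduli strictly greater than 1? Yes.
Verdict: Invertible.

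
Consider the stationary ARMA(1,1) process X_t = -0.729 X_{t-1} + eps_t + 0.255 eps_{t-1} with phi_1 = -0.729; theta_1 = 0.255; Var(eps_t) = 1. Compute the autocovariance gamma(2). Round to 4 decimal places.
\gamma(2) = 0.6004

Multiply the model equation by X_{t-k} and take expectations. With theta_0 = psi_0 = 1 and psi_j the MA(infinity) weights, this gives
  gamma(k) - sum_i phi_i gamma(k-i) = c_k,
  c_k = sigma^2 * sum_{j=k..q} theta_j psi_{j-k}   (c_k = 0 for k > q),
using gamma(-m) = gamma(m).
psi-weights needed (psi_j = theta_j + sum_i phi_i psi_{j-i}):
  psi_1 = theta_1 + phi_1 = 0.255 + (-0.729) = -0.474
Right-hand sides:
  c_0 = sigma^2 (1 + theta_1 psi_1) = 1 * (1 + (0.255)(-0.474)) = 1 * 0.87913 = 0.87913
  c_1 = sigma^2 theta_1 = 1 * (0.255) = 0.255
  c_2 = 0
Equations for k = 0 and k = 1 (AR order 1):
  gamma(0) = phi_1 gamma(1) + c_0
  gamma(1) = phi_1 gamma(0) + c_1
Substituting the second into the first: gamma(0) (1 - phi_1^2) = c_0 + phi_1 c_1, so
  gamma(0) = (c_0 + phi_1 c_1) / (1 - phi_1^2) = (0.87913 + (-0.729)(0.255)) / (1 - (-0.729)^2) = 0.693235 / 0.468559 = 1.479504.
  gamma(1) = phi_1 gamma(0) + c_1 = (-0.729)(1.479504) + (0.255) = -0.823559.
For k = 2 (> q): gamma(2) = phi_1 gamma(1) = (-0.729)(-0.823559) = 0.600374.
Therefore gamma(2) = 0.6004 (to 4 decimal places).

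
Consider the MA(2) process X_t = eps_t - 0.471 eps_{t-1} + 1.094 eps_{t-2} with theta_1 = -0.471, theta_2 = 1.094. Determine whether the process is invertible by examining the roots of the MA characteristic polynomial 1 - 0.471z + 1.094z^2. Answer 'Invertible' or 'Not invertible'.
\text{Not invertible}

The MA(q) characteristic polynomial is P(z) = 1 - 0.471z + 1.094z^2.
Invertibility requires all roots to lie outside the unit circle, i.e. |z| > 1 for every root.
Set 1 + (-0.471) z + (1.094) z^2 = 0, i.e. a z^2 + b z + c = 0 with a = 1.094, b = -0.471, c = 1.
Discriminant D = b^2 - 4ac = (-0.471)^2 - 4*(1.094)*1 = 0.221841 - (4.376) = -4.154159.
D < 0, so the roots are the complex-conjugate pair z = (-b +/- i sqrt(-D)) / (2a) = 0.2153 +/- 0.9315i.
For a conjugate pair |z|^2 = z * conj(z) = (product of roots) = c/a = 1/(1.094) = 0.914077, so |z| = sqrt(0.914077) = 0.9561 for both roots.
Moduli of all roots: 0.9561, 0.9561.
All moduli strictly greater than 1? No.
Verdict: Not invertible.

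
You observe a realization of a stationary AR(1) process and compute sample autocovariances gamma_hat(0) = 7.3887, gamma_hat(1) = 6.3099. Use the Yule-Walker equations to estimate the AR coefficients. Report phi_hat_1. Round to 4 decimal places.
\hat\phi_{1} = 0.8540

The Yule-Walker equations for an AR(p) process read, in matrix form,
  Gamma_p phi = r_p,   with   (Gamma_p)_{ij} = gamma(|i - j|),
                       (r_p)_i = gamma(i),   i,j = 1..p.
Substitute the sample gammas (Toeplitz matrix and right-hand side of size 1):
  Gamma_p = [[7.3887]]
  r_p     = [6.3099]
With p = 1 this is the single equation gamma(0) phi_1 = gamma(1):
  phi_hat_1 = gamma(1) / gamma(0) = 6.3099 / 7.3887 = 0.8540.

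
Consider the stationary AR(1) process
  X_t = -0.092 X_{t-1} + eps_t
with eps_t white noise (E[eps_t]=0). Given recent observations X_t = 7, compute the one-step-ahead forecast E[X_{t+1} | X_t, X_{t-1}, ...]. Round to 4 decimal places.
E[X_{t+1} \mid \mathcal F_t] = -0.6440

For an AR(p) model X_t = c + sum_i phi_i X_{t-i} + eps_t, the
one-step-ahead conditional mean is
  E[X_{t+1} | X_t, ...] = c + sum_i phi_i X_{t+1-i}.
Substitute known values:
  E[X_{t+1} | ...] = (-0.092) * (7)
                   = -0.6440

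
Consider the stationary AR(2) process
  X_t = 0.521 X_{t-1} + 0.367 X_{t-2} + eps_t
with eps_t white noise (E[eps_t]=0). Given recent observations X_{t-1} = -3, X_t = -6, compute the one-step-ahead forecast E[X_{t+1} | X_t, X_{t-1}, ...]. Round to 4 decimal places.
E[X_{t+1} \mid \mathcal F_t] = -4.2270

For an AR(p) model X_t = c + sum_i phi_i X_{t-i} + eps_t, the
one-step-ahead conditional mean is
  E[X_{t+1} | X_t, ...] = c + sum_i phi_i X_{t+1-i}.
Substitute known values:
  E[X_{t+1} | ...] = (0.521) * (-6) + (0.367) * (-3)
                   = -4.2270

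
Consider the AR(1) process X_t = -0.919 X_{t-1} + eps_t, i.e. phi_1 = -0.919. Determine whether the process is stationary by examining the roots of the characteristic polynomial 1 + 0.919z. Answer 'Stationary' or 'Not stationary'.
\text{Stationary}

The AR(p) characteristic polynomial is P(z) = 1 + 0.919z.
Stationarity requires all roots to lie outside the unit circle, i.e. |z| > 1 for every root.
This is linear in z: 1 + (0.919) z = 0  =>  z = -1/(0.919) = -1.088139,  |z| = 1.088139.
Moduli of all roots: 1.0881.
All moduli strictly greater than 1? Yes.
Verdict: Stationary.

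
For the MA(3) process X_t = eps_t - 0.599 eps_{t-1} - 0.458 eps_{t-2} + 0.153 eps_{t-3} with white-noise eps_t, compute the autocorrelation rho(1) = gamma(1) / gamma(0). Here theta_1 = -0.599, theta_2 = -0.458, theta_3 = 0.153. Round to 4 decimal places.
\rho(1) = -0.2480

For an MA(q) process with theta_0 = 1, the autocovariance is
  gamma(k) = sigma^2 * sum_{i=0..q-k} theta_i * theta_{i+k},
and rho(k) = gamma(k) / gamma(0). Sigma^2 cancels.
  numerator   = (1)*(-0.599) + (-0.599)*(-0.458) + (-0.458)*(0.153) = -0.394732.
  denominator = (1)^2 + (-0.599)^2 + (-0.458)^2 + (0.153)^2 = 1.591974.
  rho(1) = -0.394732 / 1.591974 = -0.2480.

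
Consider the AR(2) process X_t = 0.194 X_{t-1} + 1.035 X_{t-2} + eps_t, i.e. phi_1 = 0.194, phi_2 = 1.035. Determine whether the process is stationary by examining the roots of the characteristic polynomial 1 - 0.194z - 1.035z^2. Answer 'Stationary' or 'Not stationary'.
\text{Not stationary}

The AR(p) characteristic polynomial is P(z) = 1 - 0.194z - 1.035z^2.
Stationarity requires all roots to lie outside the unit circle, i.e. |z| > 1 for every root.
Set 1 + (-0.194) z + (-1.035) z^2 = 0, i.e. a z^2 + b z + c = 0 with a = -1.035, b = -0.194, c = 1.
Discriminant D = b^2 - 4ac = (-0.194)^2 - 4*(-1.035)*1 = 0.037636 - (-4.14) = 4.177636.
D >= 0, so the roots are real: z = (-b +/- sqrt(D)) / (2a) = (0.194 +/- 2.043927) / (-2.07).
  z_1 = (0.194 + 2.043927) / (-2.07) = -1.0811,   |z_1| = 1.0811.
  z_2 = (0.194 - 2.043927) / (-2.07) = 0.8937,   |z_2| = 0.8937.
Moduli of all roots: 1.0811, 0.8937.
All moduli strictly greater than 1? No.
Verdict: Not stationary.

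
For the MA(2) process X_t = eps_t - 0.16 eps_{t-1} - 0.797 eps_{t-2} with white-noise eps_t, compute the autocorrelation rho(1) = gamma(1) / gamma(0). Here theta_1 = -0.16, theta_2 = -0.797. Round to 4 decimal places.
\rho(1) = -0.0196

For an MA(q) process with theta_0 = 1, the autocovariance is
  gamma(k) = sigma^2 * sum_{i=0..q-k} theta_i * theta_{i+k},
and rho(k) = gamma(k) / gamma(0). Sigma^2 cancels.
  numerator   = (1)*(-0.16) + (-0.16)*(-0.797) = -0.03248.
  denominator = (1)^2 + (-0.16)^2 + (-0.797)^2 = 1.660809.
  rho(1) = -0.03248 / 1.660809 = -0.0196.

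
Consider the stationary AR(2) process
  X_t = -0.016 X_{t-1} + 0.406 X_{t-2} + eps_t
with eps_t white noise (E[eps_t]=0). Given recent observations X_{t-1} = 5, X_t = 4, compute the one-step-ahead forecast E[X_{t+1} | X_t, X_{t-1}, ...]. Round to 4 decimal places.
E[X_{t+1} \mid \mathcal F_t] = 1.9660

For an AR(p) model X_t = c + sum_i phi_i X_{t-i} + eps_t, the
one-step-ahead conditional mean is
  E[X_{t+1} | X_t, ...] = c + sum_i phi_i X_{t+1-i}.
Substitute known values:
  E[X_{t+1} | ...] = (-0.016) * (4) + (0.406) * (5)
                   = 1.9660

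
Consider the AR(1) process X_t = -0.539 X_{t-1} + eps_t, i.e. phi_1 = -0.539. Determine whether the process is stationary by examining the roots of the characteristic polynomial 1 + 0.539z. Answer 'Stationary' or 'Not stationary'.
\text{Stationary}

The AR(p) characteristic polynomial is P(z) = 1 + 0.539z.
Stationarity requires all roots to lie outside the unit circle, i.e. |z| > 1 for every root.
This is linear in z: 1 + (0.539) z = 0  =>  z = -1/(0.539) = -1.855288,  |z| = 1.855288.
Moduli of all roots: 1.8553.
All moduli strictly greater than 1? Yes.
Verdict: Stationary.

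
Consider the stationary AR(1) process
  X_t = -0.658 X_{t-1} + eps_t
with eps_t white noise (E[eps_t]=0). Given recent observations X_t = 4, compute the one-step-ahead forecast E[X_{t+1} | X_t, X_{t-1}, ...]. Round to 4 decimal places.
E[X_{t+1} \mid \mathcal F_t] = -2.6320

For an AR(p) model X_t = c + sum_i phi_i X_{t-i} + eps_t, the
one-step-ahead conditional mean is
  E[X_{t+1} | X_t, ...] = c + sum_i phi_i X_{t+1-i}.
Substitute known values:
  E[X_{t+1} | ...] = (-0.658) * (4)
                   = -2.6320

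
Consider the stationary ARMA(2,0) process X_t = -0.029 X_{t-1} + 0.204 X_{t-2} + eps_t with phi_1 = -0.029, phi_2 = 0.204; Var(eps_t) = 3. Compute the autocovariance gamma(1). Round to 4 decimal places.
\gamma(1) = -0.1142

Multiply the model equation by X_{t-k} and take expectations. With theta_0 = psi_0 = 1 and psi_j the MA(infinity) weights, this gives
  gamma(k) - sum_i phi_i gamma(k-i) = c_k,
  c_k = sigma^2 * sum_{j=k..q} theta_j psi_{j-k}   (c_k = 0 for k > q),
using gamma(-m) = gamma(m).
Pure AR (q = 0): c_0 = sigma^2 = 3, c_k = 0 for k >= 1.
Equations for k = 0, 1, 2 (AR order 2, c_2 = 0):
  (E0) gamma(0) = phi_1 gamma(1) + phi_2 gamma(2) + c_0
  (E1) gamma(1) = phi_1 gamma(0) + phi_2 gamma(1) + c_1
  (E2) gamma(2) = phi_1 gamma(1) + phi_2 gamma(0)
From (E1): gamma(1) = A gamma(0) + B with
  A = phi_1 / (1 - phi_2) = -0.029 / 0.796 = -0.036432,   B = c_1 / (1 - phi_2) = 0 / 0.796 = 0.
Insert (E2) into (E0): gamma(0) (1 - phi_2^2) = phi_1 (1 + phi_2) gamma(1) + c_0.
  phi_1 (1 + phi_2) = (-0.029)(1.204) = -0.034916,   1 - phi_2^2 = 0.958384.
Replace gamma(1) by A gamma(0) + B and collect gamma(0):
  gamma(0) [0.958384 - (-0.034916)(-0.036432)] = c_0 = 3
  gamma(0) * 0.957112 = 3
  gamma(0) = 3 / 0.957112 = 3.13443.
  gamma(1) = A gamma(0) = (-0.036432)(3.13443) = -0.114194.
Therefore gamma(1) = -0.1142 (to 4 decimal places).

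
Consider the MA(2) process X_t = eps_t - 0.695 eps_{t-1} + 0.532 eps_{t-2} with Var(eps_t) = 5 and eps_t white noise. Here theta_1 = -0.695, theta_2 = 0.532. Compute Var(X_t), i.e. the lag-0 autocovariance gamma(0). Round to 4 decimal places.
\gamma(0) = 8.8302

For an MA(q) process X_t = eps_t + sum_i theta_i eps_{t-i} with
Var(eps_t) = sigma^2, the variance is
  gamma(0) = sigma^2 * (1 + sum_i theta_i^2).
  sum_i theta_i^2 = (-0.695)^2 + (0.532)^2 = 0.483025 + 0.283024 = 0.766049.
  gamma(0) = 5 * (1 + 0.766049) = 5 * 1.766049 = 8.830245, which rounds to 8.8302.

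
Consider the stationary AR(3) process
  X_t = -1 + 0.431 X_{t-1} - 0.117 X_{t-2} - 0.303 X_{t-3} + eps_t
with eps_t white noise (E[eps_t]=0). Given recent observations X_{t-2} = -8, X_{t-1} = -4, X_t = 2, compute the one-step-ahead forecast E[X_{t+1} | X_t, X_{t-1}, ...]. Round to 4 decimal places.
E[X_{t+1} \mid \mathcal F_t] = 2.7540

For an AR(p) model X_t = c + sum_i phi_i X_{t-i} + eps_t, the
one-step-ahead conditional mean is
  E[X_{t+1} | X_t, ...] = c + sum_i phi_i X_{t+1-i}.
Substitute known values:
  E[X_{t+1} | ...] = -1 + (0.431) * (2) + (-0.117) * (-4) + (-0.303) * (-8)
                   = 2.7540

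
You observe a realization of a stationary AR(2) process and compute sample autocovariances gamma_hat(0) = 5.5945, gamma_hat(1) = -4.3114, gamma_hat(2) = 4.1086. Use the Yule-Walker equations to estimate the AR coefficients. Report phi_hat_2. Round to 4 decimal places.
\hat\phi_{2} = 0.3460

The Yule-Walker equations for an AR(p) process read, in matrix form,
  Gamma_p phi = r_p,   with   (Gamma_p)_{ij} = gamma(|i - j|),
                       (r_p)_i = gamma(i),   i,j = 1..p.
Substitute the sample gammas (Toeplitz matrix and right-hand side of size 2):
  Gamma_p = [[5.5945, -4.3114], [-4.3114, 5.5945]]
  r_p     = [-4.3114, 4.1086]
Written out:
  5.5945 phi_1 - 4.3114 phi_2 = -4.3114
  -4.3114 phi_1 + 5.5945 phi_2 = 4.1086
Solve by Cramer's rule:
  det = gamma(0)^2 - gamma(1)^2 = (5.5945)^2 - (-4.3114)^2 = 31.29843025 - 18.58816996 = 12.71026029
  phi_hat_1 = [gamma(1) gamma(0) - gamma(1) gamma(2)] / det = [(-4.3114)(5.5945) - (-4.3114)(4.1086)] / 12.71026029 = -6.40630926 / 12.71026029 = -0.504
  phi_hat_2 = [gamma(0) gamma(2) - gamma(1)^2] / det = [(5.5945)(4.1086) - (-4.3114)^2] / 12.71026029 = 4.39739274 / 12.71026029 = 0.346
So phi_hat = [-0.5040, 0.3460].
Therefore phi_hat_2 = 0.3460.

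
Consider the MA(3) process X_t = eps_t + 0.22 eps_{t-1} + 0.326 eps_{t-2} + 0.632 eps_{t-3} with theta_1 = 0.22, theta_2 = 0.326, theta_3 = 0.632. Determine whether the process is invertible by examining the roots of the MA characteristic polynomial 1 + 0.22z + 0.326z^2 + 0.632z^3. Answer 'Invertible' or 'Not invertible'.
\text{Invertible}

The MA(q) characteristic polynomial is P(z) = 1 + 0.22z + 0.326z^2 + 0.632z^3.
Invertibility requires all roots to lie outside the unit circle, i.e. |z| > 1 for every root.
Degree 3: look for a simple real root z0 first, then factor out (1 - z/z0) and solve the remaining quadratic.
Testing z0 = -1.25: P(-1.25) = 1 + (0.22)(-1.25) + (0.326)(-1.25)^2 + (0.632)(-1.25)^3
  = 1 + (-0.275) + (0.509375) + (-1.234375) = 0.  So z_0 = -1.25 is a root, |z_0| = 1.25.
Divide out the factor (1 + 0.8 z) = (1 - z/z0) (since 1/z0 = -0.8):
  P(z) = (1 + 0.8 z)(1 + (-0.58) z + (0.79) z^2)
  [check: z-coef -0.58 - (-0.8) = 0.22; z^2-coef 0.79 - (-0.8)(-0.58) = 0.326; z^3-coef -(-0.8)(0.79) = 0.632.]
Remaining roots from the quadratic factor 1 + (-0.58) z + (0.79) z^2:
  Set 1 + (-0.58) z + (0.79) z^2 = 0, i.e. a z^2 + b z + c = 0 with a = 0.79, b = -0.58, c = 1.
  Discriminant D = b^2 - 4ac = (-0.58)^2 - 4*(0.79)*1 = 0.3364 - (3.16) = -2.8236.
  D < 0, so the roots are the complex-conjugate pair z = (-b +/- i sqrt(-D)) / (2a) = 0.3671 +/- 1.0635i.
  For a conjugate pair |z|^2 = z * conj(z) = (product of roots) = c/a = 1/(0.79) = 1.265823, so |z| = sqrt(1.265823) = 1.1251 for both roots.
Moduli of all roots: 1.2500, 1.1251, 1.1251.
All moduli strictly greater than 1? Yes.
Verdict: Invertible.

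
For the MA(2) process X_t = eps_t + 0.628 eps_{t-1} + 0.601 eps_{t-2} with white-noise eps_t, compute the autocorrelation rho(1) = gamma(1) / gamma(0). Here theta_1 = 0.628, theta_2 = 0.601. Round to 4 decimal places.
\rho(1) = 0.5727

For an MA(q) process with theta_0 = 1, the autocovariance is
  gamma(k) = sigma^2 * sum_{i=0..q-k} theta_i * theta_{i+k},
and rho(k) = gamma(k) / gamma(0). Sigma^2 cancels.
  numerator   = (1)*(0.628) + (0.628)*(0.601) = 1.005428.
  denominator = (1)^2 + (0.628)^2 + (0.601)^2 = 1.755585.
  rho(1) = 1.005428 / 1.755585 = 0.5727.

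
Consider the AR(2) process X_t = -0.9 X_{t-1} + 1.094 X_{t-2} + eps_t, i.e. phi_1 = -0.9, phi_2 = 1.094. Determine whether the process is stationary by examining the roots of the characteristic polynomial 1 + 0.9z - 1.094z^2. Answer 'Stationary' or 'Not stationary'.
\text{Not stationary}

The AR(p) characteristic polynomial is P(z) = 1 + 0.9z - 1.094z^2.
Stationarity requires all roots to lie outside the unit circle, i.e. |z| > 1 for every root.
Set 1 + (0.9) z + (-1.094) z^2 = 0, i.e. a z^2 + b z + c = 0 with a = -1.094, b = 0.9, c = 1.
Discriminant D = b^2 - 4ac = (0.9)^2 - 4*(-1.094)*1 = 0.81 - (-4.376) = 5.186.
D >= 0, so the roots are real: z = (-b +/- sqrt(D)) / (2a) = (-0.9 +/- 2.277279) / (-2.188).
  z_1 = (-0.9 + 2.277279) / (-2.188) = -0.6295,   |z_1| = 0.6295.
  z_2 = (-0.9 - 2.277279) / (-2.188) = 1.4521,   |z_2| = 1.4521.
Moduli of all roots: 0.6295, 1.4521.
All moduli strictly greater than 1? No.
Verdict: Not stationary.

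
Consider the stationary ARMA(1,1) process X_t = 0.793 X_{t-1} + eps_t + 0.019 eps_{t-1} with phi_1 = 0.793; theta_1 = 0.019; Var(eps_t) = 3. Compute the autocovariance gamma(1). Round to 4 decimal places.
\gamma(1) = 6.6623

Multiply the model equation by X_{t-k} and take expectations. With theta_0 = psi_0 = 1 and psi_j the MA(infinity) weights, this gives
  gamma(k) - sum_i phi_i gamma(k-i) = c_k,
  c_k = sigma^2 * sum_{j=k..q} theta_j psi_{j-k}   (c_k = 0 for k > q),
using gamma(-m) = gamma(m).
psi-weights needed (psi_j = theta_j + sum_i phi_i psi_{j-i}):
  psi_1 = theta_1 + phi_1 = 0.019 + (0.793) = 0.812
Right-hand sides:
  c_0 = sigma^2 (1 + theta_1 psi_1) = 3 * (1 + (0.019)(0.812)) = 3 * 1.015428 = 3.046284
  c_1 = sigma^2 theta_1 = 3 * (0.019) = 0.057
  c_2 = 0
Equations for k = 0 and k = 1 (AR order 1):
  gamma(0) = phi_1 gamma(1) + c_0
  gamma(1) = phi_1 gamma(0) + c_1
Substituting the second into the first: gamma(0) (1 - phi_1^2) = c_0 + phi_1 c_1, so
  gamma(0) = (c_0 + phi_1 c_1) / (1 - phi_1^2) = (3.046284 + (0.793)(0.057)) / (1 - (0.793)^2) = 3.091485 / 0.371151 = 8.329454.
  gamma(1) = phi_1 gamma(0) + c_1 = (0.793)(8.329454) + (0.057) = 6.662257.
Therefore gamma(1) = 6.6623 (to 4 decimal places).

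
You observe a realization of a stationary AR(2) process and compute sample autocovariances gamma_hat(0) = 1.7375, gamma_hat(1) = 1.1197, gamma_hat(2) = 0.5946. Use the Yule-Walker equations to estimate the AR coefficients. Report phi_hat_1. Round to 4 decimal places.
\hat\phi_{1} = 0.7250

The Yule-Walker equations for an AR(p) process read, in matrix form,
  Gamma_p phi = r_p,   with   (Gamma_p)_{ij} = gamma(|i - j|),
                       (r_p)_i = gamma(i),   i,j = 1..p.
Substitute the sample gammas (Toeplitz matrix and right-hand side of size 2):
  Gamma_p = [[1.7375, 1.1197], [1.1197, 1.7375]]
  r_p     = [1.1197, 0.5946]
Written out:
  1.7375 phi_1 + 1.1197 phi_2 = 1.1197
  1.1197 phi_1 + 1.7375 phi_2 = 0.5946
Solve by Cramer's rule:
  det = gamma(0)^2 - gamma(1)^2 = (1.7375)^2 - (1.1197)^2 = 3.01890625 - 1.25372809 = 1.76517816
  phi_hat_1 = [gamma(1) gamma(0) - gamma(1) gamma(2)] / det = [(1.1197)(1.7375) - (1.1197)(0.5946)] / 1.76517816 = 1.27970513 / 1.76517816 = 0.725
  phi_hat_2 = [gamma(0) gamma(2) - gamma(1)^2] / det = [(1.7375)(0.5946) - (1.1197)^2] / 1.76517816 = -0.22061059 / 1.76517816 = -0.125
So phi_hat = [0.7250, -0.1250].
Therefore phi_hat_1 = 0.7250.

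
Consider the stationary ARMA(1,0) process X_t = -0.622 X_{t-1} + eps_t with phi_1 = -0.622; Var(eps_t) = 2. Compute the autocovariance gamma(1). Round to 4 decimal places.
\gamma(1) = -2.0290

Multiply the model equation by X_{t-k} and take expectations. With theta_0 = psi_0 = 1 and psi_j the MA(infinity) weights, this gives
  gamma(k) - sum_i phi_i gamma(k-i) = c_k,
  c_k = sigma^2 * sum_{j=k..q} theta_j psi_{j-k}   (c_k = 0 for k > q),
using gamma(-m) = gamma(m).
Pure AR (q = 0): c_0 = sigma^2 = 2, c_k = 0 for k >= 1.
Equations for k = 0 and k = 1 (AR order 1):
  gamma(0) = phi_1 gamma(1) + c_0
  gamma(1) = phi_1 gamma(0) + c_1
Substituting the second into the first: gamma(0) (1 - phi_1^2) = c_0 + phi_1 c_1, so
  gamma(0) = c_0 / (1 - phi_1^2) = 2 / (1 - (-0.622)^2) = 2 / 0.613116 = 3.262025.
  gamma(1) = phi_1 gamma(0) = (-0.622)(3.262025) = -2.02898.
Therefore gamma(1) = -2.0290 (to 4 decimal places).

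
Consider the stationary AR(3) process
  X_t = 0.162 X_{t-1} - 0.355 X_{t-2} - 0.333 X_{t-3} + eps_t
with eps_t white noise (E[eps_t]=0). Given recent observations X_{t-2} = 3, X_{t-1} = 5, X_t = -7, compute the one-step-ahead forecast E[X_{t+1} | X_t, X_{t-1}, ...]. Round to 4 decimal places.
E[X_{t+1} \mid \mathcal F_t] = -3.9080

For an AR(p) model X_t = c + sum_i phi_i X_{t-i} + eps_t, the
one-step-ahead conditional mean is
  E[X_{t+1} | X_t, ...] = c + sum_i phi_i X_{t+1-i}.
Substitute known values:
  E[X_{t+1} | ...] = (0.162) * (-7) + (-0.355) * (5) + (-0.333) * (3)
                   = -3.9080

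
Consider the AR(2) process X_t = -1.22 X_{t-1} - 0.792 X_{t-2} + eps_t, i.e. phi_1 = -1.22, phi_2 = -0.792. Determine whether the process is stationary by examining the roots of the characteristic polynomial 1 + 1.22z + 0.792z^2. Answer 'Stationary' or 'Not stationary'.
\text{Stationary}

The AR(p) characteristic polynomial is P(z) = 1 + 1.22z + 0.792z^2.
Stationarity requires all roots to lie outside the unit circle, i.e. |z| > 1 for every root.
Set 1 + (1.22) z + (0.792) z^2 = 0, i.e. a z^2 + b z + c = 0 with a = 0.792, b = 1.22, c = 1.
Discriminant D = b^2 - 4ac = (1.22)^2 - 4*(0.792)*1 = 1.4884 - (3.168) = -1.6796.
D < 0, so the roots are the complex-conjugate pair z = (-b +/- i sqrt(-D)) / (2a) = -0.7702 +/- 0.8182i.
For a conjugate pair |z|^2 = z * conj(z) = (product of roots) = c/a = 1/(0.792) = 1.262626, so |z| = sqrt(1.262626) = 1.1237 for both roots.
Moduli of all roots: 1.1237, 1.1237.
All moduli strictly greater than 1? Yes.
Verdict: Stationary.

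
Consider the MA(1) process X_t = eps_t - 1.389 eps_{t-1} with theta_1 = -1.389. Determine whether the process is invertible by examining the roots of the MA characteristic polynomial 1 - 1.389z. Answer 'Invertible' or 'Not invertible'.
\text{Not invertible}

The MA(q) characteristic polynomial is P(z) = 1 - 1.389z.
Invertibility requires all roots to lie outside the unit circle, i.e. |z| > 1 for every root.
This is linear in z: 1 + (-1.389) z = 0  =>  z = -1/(-1.389) = 0.719942,  |z| = 0.719942.
Moduli of all roots: 0.7199.
All moduli strictly greater than 1? No.
Verdict: Not invertible.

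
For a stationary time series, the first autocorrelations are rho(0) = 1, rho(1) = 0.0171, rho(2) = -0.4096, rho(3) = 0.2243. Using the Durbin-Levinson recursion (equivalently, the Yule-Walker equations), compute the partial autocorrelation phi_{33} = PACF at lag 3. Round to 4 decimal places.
\phi_{33} = 0.2900

The PACF at lag k is phi_{kk}, the last component of the solution
to the Yule-Walker system G_k phi = r_k where
  (G_k)_{ij} = rho(|i - j|), (r_k)_i = rho(i), i,j = 1..k.
Equivalently, Durbin-Levinson gives phi_{kk} iteratively:
  phi_{11} = rho(1)
  phi_{kk} = [rho(k) - sum_{j=1..k-1} phi_{k-1,j} rho(k-j)]
            / [1 - sum_{j=1..k-1} phi_{k-1,j} rho(j)],
  phi_{k,j} = phi_{k-1,j} - phi_{kk} phi_{k-1,k-j},  j = 1..k-1.
Step k = 1:
  phi_11 = rho(1) = 0.0171.
Step k = 2:
  phi_22 = [rho(2) - phi_11 rho(1)] / [1 - phi_11 rho(1)] = [-0.4096 - (0.0171)(0.0171)] / [1 - (0.0171)(0.0171)]
         = -0.40989241 / 0.99970759 = -0.410012.
  Update: phi_21 = phi_11 - phi_22 phi_11 = 0.0171 - (-0.410012)(0.0171) = 0.024111.
Step k = 3:
  phi_33 = [rho(3) - phi_21 rho(2) - phi_22 rho(1)] / [1 - phi_21 rho(1) - phi_22 rho(2)]
    numerator   = 0.2243 - (0.024111)(-0.4096) - (-0.410012)(0.0171) = 0.24118716
    denominator = 1 - (0.024111)(0.0171) - (-0.410012)(-0.4096) = 0.83164666
  phi_33 = 0.24118716 / 0.83164666 = 0.29.
Therefore phi_{33} = 0.2900.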